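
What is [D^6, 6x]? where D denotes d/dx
36D^{5}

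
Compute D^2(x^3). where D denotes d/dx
6 x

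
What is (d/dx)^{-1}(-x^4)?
- \frac{x^{5}}{5}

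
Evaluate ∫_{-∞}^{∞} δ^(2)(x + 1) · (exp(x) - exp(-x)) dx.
- 2 \sinh{\left(1 \right)}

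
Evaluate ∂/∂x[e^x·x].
\left(x + 1\right) e^{x}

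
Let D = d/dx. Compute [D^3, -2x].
-6D^{2}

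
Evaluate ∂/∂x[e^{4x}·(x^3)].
x^{2} \left(4 x + 3\right) e^{4 x}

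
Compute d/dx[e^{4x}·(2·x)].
\left(8 x + 2\right) e^{4 x}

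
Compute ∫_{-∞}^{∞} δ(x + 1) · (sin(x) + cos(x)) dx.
- \sin{\left(1 \right)} + \cos{\left(1 \right)}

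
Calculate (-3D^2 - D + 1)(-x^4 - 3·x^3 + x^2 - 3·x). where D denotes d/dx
- x^{4} + x^{3} + 46 x^{2} + 49 x - 3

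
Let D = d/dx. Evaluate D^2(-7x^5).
- 140 x^{3}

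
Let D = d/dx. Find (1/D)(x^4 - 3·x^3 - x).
\frac{x^{5}}{5} - \frac{3 x^{4}}{4} - \frac{x^{2}}{2}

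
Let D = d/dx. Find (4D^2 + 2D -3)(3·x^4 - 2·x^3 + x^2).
- 9 x^{4} + 30 x^{3} + 129 x^{2} - 44 x + 8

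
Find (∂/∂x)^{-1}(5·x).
\frac{5 x^{2}}{2}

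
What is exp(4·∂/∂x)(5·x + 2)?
5 x + 22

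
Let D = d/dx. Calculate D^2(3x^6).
90 x^{4}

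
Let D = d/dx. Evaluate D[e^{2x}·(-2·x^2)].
4 x \left(- x - 1\right) e^{2 x}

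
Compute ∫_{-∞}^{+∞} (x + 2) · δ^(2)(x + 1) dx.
0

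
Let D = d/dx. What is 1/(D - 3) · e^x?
- \frac{e^{x}}{2}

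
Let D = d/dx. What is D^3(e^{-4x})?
- 64 e^{- 4 x}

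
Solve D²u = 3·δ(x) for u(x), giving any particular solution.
\frac{3|x|}{2}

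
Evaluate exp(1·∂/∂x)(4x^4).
4 x^{4} + 16 x^{3} + 24 x^{2} + 16 x + 4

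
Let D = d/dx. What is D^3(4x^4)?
96 x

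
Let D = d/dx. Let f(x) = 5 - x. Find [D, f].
-1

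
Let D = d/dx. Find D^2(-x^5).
- 20 x^{3}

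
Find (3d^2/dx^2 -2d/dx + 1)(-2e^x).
- 4 e^{x}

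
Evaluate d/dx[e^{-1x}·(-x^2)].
x \left(x - 2\right) e^{- x}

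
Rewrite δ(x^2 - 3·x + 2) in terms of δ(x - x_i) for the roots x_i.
\frac{\delta(x - 1) + \delta(x - 2)}{1}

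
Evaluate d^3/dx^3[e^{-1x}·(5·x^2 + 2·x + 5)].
\left(- 5 x^{2} + 28 x - 29\right) e^{- x}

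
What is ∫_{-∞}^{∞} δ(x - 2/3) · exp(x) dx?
e^{\frac{2}{3}}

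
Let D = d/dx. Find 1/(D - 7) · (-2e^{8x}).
- 2 e^{8 x}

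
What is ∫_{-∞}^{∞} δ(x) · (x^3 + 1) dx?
1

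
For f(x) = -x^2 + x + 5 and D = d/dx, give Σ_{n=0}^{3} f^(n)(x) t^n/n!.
- t^{2} - t \left(2 x - 1\right) - x^{2} + x + 5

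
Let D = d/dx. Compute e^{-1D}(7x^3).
7 x^{3} - 21 x^{2} + 21 x - 7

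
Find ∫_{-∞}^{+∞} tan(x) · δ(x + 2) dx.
- \tan{\left(2 \right)}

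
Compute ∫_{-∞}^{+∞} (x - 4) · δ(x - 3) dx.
-1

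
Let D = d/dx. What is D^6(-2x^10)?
- 302400 x^{4}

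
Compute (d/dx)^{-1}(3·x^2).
x^{3}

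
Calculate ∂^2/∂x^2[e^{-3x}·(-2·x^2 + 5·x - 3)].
\left(- 18 x^{2} + 69 x - 61\right) e^{- 3 x}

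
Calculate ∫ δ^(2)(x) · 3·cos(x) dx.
-3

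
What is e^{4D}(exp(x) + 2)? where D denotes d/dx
e^{x + 4} + 2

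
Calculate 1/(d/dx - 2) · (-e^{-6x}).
\frac{e^{- 6 x}}{8}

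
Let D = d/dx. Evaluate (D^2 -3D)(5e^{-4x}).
140 e^{- 4 x}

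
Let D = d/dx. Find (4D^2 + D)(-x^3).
3 x \left(- x - 8\right)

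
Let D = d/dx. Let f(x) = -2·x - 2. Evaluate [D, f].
-2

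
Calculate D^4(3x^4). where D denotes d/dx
72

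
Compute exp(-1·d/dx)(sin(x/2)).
\sin{\left(\frac{x}{2} - \frac{1}{2} \right)}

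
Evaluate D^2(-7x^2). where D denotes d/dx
-14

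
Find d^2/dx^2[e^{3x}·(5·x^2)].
\left(45 x^{2} + 60 x + 10\right) e^{3 x}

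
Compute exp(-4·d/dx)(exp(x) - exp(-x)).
- e^{4 - x} + e^{x - 4}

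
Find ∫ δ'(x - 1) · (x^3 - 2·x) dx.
-1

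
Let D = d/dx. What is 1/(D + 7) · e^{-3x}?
\frac{e^{- 3 x}}{4}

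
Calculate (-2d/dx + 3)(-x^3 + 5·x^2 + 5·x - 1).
- 3 x^{3} + 21 x^{2} - 5 x - 13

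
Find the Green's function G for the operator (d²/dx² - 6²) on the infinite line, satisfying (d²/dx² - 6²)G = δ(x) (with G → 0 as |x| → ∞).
-\frac{e^{-6|x|}}{12}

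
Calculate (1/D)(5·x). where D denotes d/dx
\frac{5 x^{2}}{2}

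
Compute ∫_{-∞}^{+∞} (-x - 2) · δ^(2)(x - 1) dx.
0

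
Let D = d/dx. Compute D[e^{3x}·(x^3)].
3 x^{2} \left(x + 1\right) e^{3 x}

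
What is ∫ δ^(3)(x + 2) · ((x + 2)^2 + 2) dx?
0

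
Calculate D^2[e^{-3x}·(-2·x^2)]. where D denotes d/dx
2 \left(- 9 x^{2} + 12 x - 2\right) e^{- 3 x}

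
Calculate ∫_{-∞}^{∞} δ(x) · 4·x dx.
0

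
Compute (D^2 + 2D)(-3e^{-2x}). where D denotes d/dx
0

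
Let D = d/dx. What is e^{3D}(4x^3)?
4 x^{3} + 36 x^{2} + 108 x + 108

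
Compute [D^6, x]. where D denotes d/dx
6D^{5}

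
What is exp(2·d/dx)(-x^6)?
- x^{6} - 12 x^{5} - 60 x^{4} - 160 x^{3} - 240 x^{2} - 192 x - 64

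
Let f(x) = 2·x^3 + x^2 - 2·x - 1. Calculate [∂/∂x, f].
6 x^{2} + 2 x - 2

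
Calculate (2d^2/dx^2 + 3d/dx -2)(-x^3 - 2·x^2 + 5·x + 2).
2 x^{3} - 5 x^{2} - 34 x + 3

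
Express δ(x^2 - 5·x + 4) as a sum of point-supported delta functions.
\frac{\delta(x - 4) + \delta(x - 1)}{3}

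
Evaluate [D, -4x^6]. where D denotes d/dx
- 24 x^{5}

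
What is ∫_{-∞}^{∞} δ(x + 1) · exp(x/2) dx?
e^{- \frac{1}{2}}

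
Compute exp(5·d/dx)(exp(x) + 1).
e^{x + 5} + 1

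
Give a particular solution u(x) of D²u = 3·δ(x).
\frac{3|x|}{2}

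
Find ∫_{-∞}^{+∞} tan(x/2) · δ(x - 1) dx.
\tan{\left(\frac{1}{2} \right)}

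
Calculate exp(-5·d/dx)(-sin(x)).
- \sin{\left(x - 5 \right)}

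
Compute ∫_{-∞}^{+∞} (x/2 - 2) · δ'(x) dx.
- \frac{1}{2}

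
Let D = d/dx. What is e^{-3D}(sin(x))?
\sin{\left(x - 3 \right)}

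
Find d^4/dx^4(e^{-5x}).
625 e^{- 5 x}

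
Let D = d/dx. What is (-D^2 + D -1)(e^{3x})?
- 7 e^{3 x}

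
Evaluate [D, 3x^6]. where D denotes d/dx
18 x^{5}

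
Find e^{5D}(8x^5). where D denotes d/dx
8 x^{5} + 200 x^{4} + 2000 x^{3} + 10000 x^{2} + 25000 x + 25000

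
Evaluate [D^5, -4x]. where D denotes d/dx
-20D^{4}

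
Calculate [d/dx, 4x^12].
48 x^{11}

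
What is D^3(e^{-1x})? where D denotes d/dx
- e^{- x}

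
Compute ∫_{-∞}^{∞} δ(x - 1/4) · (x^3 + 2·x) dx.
\frac{33}{64}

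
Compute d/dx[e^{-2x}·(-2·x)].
2 \left(2 x - 1\right) e^{- 2 x}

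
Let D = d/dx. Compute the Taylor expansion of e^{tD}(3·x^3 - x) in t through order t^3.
3 t^{3} + 9 t^{2} x + t \left(9 x^{2} - 1\right) + 3 x^{3} - x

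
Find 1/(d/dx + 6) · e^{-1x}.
\frac{e^{- x}}{5}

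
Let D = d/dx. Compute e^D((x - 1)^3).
x^{3}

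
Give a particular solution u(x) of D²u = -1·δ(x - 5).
-\frac{|x - 5|}{2}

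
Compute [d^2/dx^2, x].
2\frac{d}{dx}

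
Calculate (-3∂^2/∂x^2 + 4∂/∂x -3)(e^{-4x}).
- 67 e^{- 4 x}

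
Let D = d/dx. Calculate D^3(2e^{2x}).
16 e^{2 x}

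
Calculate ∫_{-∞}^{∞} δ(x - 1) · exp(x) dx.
e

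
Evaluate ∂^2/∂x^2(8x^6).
240 x^{4}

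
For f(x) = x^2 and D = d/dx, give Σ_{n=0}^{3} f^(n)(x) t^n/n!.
t^{2} + 2 t x + x^{2}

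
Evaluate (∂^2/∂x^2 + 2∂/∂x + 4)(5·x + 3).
20 x + 22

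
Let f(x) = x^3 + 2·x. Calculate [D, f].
3 x^{2} + 2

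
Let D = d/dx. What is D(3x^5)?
15 x^{4}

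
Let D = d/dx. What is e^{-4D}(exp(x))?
e^{x - 4}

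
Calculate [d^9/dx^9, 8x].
72\frac{d^{8}}{dx^{8}}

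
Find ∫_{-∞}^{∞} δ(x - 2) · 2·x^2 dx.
8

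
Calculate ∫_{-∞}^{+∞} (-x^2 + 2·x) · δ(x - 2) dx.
0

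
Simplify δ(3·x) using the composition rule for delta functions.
\frac{\delta(x)}{3}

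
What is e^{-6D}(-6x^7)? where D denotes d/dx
- 6 x^{7} + 252 x^{6} - 4536 x^{5} + 45360 x^{4} - 272160 x^{3} + 979776 x^{2} - 1959552 x + 1679616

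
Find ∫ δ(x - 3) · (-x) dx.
-3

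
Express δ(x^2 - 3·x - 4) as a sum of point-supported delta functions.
\frac{\delta(x - 4) + \delta(x + 1)}{5}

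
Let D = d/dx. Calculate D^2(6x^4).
72 x^{2}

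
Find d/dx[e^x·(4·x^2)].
4 x \left(x + 2\right) e^{x}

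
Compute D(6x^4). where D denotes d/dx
24 x^{3}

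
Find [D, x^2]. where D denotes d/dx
2 x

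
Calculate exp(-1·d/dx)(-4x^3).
- 4 x^{3} + 12 x^{2} - 12 x + 4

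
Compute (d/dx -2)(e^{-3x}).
- 5 e^{- 3 x}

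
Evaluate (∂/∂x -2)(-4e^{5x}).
- 12 e^{5 x}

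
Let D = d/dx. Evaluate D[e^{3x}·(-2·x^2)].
2 x \left(- 3 x - 2\right) e^{3 x}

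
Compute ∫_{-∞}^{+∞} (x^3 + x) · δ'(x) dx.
-1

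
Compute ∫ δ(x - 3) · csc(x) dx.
\csc{\left(3 \right)}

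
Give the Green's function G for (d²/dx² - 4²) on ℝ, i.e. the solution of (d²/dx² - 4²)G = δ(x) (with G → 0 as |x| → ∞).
-\frac{e^{-4|x|}}{8}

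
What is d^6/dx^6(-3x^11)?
- 997920 x^{5}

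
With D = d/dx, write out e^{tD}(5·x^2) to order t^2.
5 t^{2} + 10 t x + 5 x^{2}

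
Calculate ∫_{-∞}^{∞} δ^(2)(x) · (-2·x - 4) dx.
0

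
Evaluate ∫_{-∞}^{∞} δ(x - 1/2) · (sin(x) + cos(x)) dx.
\sqrt{2} \sin{\left(\frac{1}{2} + \frac{\pi}{4} \right)}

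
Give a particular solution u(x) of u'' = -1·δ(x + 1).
-\frac{|x + 1|}{2}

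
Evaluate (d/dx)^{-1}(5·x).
\frac{5 x^{2}}{2}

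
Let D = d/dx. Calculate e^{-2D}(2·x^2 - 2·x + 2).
2 x^{2} - 10 x + 14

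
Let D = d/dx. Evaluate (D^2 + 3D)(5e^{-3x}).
0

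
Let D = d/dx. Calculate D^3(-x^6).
- 120 x^{3}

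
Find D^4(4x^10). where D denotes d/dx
20160 x^{6}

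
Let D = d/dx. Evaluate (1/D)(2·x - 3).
x^{2} - 3 x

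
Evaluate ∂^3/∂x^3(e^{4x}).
64 e^{4 x}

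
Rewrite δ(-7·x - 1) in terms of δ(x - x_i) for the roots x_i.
\frac{\delta(x + 1/7)}{7}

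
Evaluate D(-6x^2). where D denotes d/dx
- 12 x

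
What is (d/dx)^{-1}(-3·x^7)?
- \frac{3 x^{8}}{8}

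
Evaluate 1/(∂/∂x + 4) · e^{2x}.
\frac{e^{2 x}}{6}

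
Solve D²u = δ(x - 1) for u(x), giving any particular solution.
\frac{|x - 1|}{2}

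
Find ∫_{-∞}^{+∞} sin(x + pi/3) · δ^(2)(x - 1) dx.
- \sin{\left(1 + \frac{\pi}{3} \right)}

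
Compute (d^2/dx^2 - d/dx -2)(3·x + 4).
- 6 x - 11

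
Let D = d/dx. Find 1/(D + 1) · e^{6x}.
\frac{e^{6 x}}{7}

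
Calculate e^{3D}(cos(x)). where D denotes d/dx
\cos{\left(x + 3 \right)}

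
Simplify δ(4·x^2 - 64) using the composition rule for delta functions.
\frac{\delta(x - 4) + \delta(x + 4)}{32}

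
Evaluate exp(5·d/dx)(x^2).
x^{2} + 10 x + 25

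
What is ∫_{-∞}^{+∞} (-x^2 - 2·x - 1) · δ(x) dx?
-1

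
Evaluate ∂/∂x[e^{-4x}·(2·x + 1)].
2 \left(- 4 x - 1\right) e^{- 4 x}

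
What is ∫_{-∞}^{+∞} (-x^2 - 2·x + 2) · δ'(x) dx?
2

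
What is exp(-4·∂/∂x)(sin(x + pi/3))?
\sin{\left(x - 4 + \frac{\pi}{3} \right)}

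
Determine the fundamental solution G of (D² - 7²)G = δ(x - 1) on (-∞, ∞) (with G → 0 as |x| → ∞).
-\frac{e^{-7|x - 1|}}{14}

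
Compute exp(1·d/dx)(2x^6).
2 x^{6} + 12 x^{5} + 30 x^{4} + 40 x^{3} + 30 x^{2} + 12 x + 2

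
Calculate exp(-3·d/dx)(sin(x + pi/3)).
\sin{\left(x - 3 + \frac{\pi}{3} \right)}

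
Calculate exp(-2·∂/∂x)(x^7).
x^{7} - 14 x^{6} + 84 x^{5} - 280 x^{4} + 560 x^{3} - 672 x^{2} + 448 x - 128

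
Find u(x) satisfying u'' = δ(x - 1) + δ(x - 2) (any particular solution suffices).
\frac{|x - 1|}{2} + \frac{|x - 2|}{2}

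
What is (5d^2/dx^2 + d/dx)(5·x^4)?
20 x^{2} \left(x + 15\right)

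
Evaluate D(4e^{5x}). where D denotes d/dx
20 e^{5 x}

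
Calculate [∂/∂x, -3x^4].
- 12 x^{3}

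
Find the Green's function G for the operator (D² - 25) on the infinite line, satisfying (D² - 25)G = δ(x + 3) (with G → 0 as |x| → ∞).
-\frac{e^{-5|x + 3|}}{10}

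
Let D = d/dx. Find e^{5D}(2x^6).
2 x^{6} + 60 x^{5} + 750 x^{4} + 5000 x^{3} + 18750 x^{2} + 37500 x + 31250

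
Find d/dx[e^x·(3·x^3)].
3 x^{2} \left(x + 3\right) e^{x}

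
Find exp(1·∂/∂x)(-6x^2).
- 6 x^{2} - 12 x - 6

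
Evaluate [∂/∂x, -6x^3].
- 18 x^{2}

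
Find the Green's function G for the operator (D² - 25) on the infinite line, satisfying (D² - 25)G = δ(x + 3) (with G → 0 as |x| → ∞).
-\frac{e^{-5|x + 3|}}{10}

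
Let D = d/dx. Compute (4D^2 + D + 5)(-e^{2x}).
- 23 e^{2 x}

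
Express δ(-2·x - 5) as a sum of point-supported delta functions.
\frac{\delta(x + 5/2)}{2}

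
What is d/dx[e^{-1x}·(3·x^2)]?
3 x \left(2 - x\right) e^{- x}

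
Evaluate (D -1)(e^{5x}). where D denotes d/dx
4 e^{5 x}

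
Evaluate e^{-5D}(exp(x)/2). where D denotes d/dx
\frac{e^{x - 5}}{2}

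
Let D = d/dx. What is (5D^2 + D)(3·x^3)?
9 x \left(x + 10\right)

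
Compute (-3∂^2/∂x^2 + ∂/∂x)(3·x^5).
15 x^{3} \left(x - 12\right)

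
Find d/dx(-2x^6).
- 12 x^{5}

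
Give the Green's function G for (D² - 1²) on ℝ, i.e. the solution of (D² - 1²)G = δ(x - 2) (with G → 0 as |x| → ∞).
-\frac{e^{-|x - 2|}}{2}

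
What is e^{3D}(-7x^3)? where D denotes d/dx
- 7 x^{3} - 63 x^{2} - 189 x - 189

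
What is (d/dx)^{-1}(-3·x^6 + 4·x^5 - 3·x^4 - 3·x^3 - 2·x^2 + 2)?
- \frac{3 x^{7}}{7} + \frac{2 x^{6}}{3} - \frac{3 x^{5}}{5} - \frac{3 x^{4}}{4} - \frac{2 x^{3}}{3} + 2 x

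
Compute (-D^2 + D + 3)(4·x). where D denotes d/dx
12 x + 4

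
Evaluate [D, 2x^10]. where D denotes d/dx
20 x^{9}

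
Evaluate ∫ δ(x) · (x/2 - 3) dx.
-3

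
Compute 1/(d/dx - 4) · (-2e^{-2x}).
\frac{e^{- 2 x}}{3}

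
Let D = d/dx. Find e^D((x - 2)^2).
x^{2} - 2 x + 1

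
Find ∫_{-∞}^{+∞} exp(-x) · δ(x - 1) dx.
e^{-1}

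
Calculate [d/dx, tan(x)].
\frac{1}{\cos^{2}{\left(x \right)}}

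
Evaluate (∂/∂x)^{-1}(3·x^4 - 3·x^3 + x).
\frac{3 x^{5}}{5} - \frac{3 x^{4}}{4} + \frac{x^{2}}{2}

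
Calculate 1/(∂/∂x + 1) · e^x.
\frac{e^{x}}{2}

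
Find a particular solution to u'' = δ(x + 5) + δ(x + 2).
\frac{|x + 5|}{2} + \frac{|x + 2|}{2}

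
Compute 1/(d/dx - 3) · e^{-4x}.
- \frac{e^{- 4 x}}{7}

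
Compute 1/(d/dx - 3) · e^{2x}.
- e^{2 x}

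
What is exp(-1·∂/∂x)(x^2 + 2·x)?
x^{2} - 1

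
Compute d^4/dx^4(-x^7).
- 840 x^{3}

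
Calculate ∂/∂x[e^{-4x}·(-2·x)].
2 \left(4 x - 1\right) e^{- 4 x}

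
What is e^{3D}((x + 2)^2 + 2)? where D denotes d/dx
x^{2} + 10 x + 27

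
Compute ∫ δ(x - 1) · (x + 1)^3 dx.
8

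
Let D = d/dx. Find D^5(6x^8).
40320 x^{3}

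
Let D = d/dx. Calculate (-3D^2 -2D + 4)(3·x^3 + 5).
12 x^{3} - 18 x^{2} - 54 x + 20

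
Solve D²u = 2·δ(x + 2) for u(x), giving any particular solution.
|x + 2|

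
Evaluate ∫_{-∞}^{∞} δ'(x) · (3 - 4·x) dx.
4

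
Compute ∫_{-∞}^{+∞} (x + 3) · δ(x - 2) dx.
5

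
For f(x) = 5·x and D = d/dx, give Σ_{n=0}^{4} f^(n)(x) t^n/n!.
5 t + 5 x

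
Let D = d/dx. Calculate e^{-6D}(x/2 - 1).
\frac{x}{2} - 4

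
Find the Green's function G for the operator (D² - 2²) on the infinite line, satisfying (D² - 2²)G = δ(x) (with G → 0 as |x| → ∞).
-\frac{e^{-2|x|}}{4}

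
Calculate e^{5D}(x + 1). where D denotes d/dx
x + 6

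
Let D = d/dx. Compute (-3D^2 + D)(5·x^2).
10 x - 30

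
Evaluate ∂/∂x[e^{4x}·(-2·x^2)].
4 x \left(- 2 x - 1\right) e^{4 x}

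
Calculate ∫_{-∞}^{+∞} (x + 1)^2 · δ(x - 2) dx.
9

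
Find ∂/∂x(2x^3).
6 x^{2}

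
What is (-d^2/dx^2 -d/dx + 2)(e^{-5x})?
- 18 e^{- 5 x}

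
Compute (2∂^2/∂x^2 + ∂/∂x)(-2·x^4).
8 x^{2} \left(- x - 6\right)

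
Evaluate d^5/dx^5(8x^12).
760320 x^{7}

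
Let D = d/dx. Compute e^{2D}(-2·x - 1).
- 2 x - 5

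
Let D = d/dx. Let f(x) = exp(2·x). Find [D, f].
2 e^{2 x}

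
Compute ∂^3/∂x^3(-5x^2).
0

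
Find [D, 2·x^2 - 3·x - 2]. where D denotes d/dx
4 x - 3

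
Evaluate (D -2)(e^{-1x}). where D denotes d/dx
- 3 e^{- x}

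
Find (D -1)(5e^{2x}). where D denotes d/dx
5 e^{2 x}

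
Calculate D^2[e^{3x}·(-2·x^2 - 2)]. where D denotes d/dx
\left(- 18 x^{2} - 24 x - 22\right) e^{3 x}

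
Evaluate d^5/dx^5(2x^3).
0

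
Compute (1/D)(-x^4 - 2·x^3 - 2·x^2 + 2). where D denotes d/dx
- \frac{x^{5}}{5} - \frac{x^{4}}{2} - \frac{2 x^{3}}{3} + 2 x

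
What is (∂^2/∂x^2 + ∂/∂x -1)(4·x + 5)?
- 4 x - 1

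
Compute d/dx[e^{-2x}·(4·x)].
4 \left(1 - 2 x\right) e^{- 2 x}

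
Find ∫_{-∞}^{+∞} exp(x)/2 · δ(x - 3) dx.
\frac{e^{3}}{2}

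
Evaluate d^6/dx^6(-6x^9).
- 362880 x^{3}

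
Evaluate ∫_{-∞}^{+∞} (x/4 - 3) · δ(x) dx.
-3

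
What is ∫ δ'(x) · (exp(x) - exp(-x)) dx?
-2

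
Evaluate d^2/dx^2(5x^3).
30 x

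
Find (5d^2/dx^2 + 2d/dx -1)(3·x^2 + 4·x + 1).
- 3 x^{2} + 8 x + 37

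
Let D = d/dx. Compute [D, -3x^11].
- 33 x^{10}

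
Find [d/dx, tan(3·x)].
\frac{3}{\cos^{2}{\left(3 x \right)}}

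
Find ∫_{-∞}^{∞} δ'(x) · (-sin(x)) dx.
1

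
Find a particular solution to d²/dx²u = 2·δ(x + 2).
|x + 2|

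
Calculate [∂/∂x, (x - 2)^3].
3 \left(x - 2\right)^{2}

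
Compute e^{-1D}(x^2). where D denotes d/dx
x^{2} - 2 x + 1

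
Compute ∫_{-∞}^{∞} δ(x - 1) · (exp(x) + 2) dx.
2 + e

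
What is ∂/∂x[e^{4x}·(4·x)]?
\left(16 x + 4\right) e^{4 x}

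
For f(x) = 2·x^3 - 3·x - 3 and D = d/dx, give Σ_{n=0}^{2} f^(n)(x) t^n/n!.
6 t^{2} x + 3 t \left(2 x^{2} - 1\right) + 2 x^{3} - 3 x - 3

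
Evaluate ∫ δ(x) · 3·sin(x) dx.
0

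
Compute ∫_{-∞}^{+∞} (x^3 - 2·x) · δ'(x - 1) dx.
-1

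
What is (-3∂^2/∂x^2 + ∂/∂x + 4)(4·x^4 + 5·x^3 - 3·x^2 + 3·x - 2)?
16 x^{4} + 36 x^{3} - 141 x^{2} - 84 x + 13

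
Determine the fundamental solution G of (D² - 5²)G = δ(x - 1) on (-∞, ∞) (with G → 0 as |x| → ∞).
-\frac{e^{-5|x - 1|}}{10}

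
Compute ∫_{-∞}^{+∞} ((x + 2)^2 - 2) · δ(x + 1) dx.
-1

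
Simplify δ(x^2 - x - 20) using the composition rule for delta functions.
\frac{\delta(x - 5) + \delta(x + 4)}{9}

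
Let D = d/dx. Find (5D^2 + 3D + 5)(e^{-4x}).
73 e^{- 4 x}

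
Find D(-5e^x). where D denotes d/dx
- 5 e^{x}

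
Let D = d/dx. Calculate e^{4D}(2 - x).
- x - 2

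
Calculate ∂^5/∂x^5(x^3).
0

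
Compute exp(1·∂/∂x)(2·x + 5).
2 x + 7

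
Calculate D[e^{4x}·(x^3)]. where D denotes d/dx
x^{2} \left(4 x + 3\right) e^{4 x}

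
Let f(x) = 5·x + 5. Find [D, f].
5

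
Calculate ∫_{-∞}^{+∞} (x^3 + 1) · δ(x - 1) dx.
2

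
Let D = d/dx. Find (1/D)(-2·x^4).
- \frac{2 x^{5}}{5}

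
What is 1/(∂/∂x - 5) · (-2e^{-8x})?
\frac{2 e^{- 8 x}}{13}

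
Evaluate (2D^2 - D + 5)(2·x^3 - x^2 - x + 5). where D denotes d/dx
10 x^{3} - 11 x^{2} + 21 x + 22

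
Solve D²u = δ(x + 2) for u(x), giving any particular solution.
\frac{|x + 2|}{2}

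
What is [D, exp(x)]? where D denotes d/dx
e^{x}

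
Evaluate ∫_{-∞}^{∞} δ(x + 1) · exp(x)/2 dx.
\frac{1}{2 e}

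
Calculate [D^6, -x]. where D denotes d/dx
-6D^{5}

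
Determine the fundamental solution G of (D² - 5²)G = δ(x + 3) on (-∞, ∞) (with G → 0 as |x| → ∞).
-\frac{e^{-5|x + 3|}}{10}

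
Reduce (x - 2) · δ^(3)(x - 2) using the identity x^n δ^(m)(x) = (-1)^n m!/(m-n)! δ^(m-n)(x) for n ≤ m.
-3\delta^{(2)}(x - 2)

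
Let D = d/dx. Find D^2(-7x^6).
- 210 x^{4}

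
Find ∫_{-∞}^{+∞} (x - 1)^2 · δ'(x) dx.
2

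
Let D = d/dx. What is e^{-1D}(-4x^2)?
- 4 x^{2} + 8 x - 4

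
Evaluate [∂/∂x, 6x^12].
72 x^{11}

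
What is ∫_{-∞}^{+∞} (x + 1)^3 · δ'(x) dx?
-3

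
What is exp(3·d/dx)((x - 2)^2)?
x^{2} + 2 x + 1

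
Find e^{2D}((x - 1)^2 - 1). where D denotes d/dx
x \left(x + 2\right)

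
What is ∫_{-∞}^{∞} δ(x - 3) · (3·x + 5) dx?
14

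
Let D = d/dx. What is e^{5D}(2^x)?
2^{x + 5}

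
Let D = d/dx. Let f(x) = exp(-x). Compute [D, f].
- e^{- x}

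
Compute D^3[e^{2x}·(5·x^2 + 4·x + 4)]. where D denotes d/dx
\left(40 x^{2} + 152 x + 140\right) e^{2 x}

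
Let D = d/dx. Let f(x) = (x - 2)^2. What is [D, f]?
2 x - 4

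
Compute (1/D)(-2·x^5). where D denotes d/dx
- \frac{x^{6}}{3}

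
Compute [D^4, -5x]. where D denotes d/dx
-20D^{3}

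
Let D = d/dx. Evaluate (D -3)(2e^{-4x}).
- 14 e^{- 4 x}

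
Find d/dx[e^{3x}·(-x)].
\left(- 3 x - 1\right) e^{3 x}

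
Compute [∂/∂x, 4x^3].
12 x^{2}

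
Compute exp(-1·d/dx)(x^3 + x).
x^{3} - 3 x^{2} + 4 x - 2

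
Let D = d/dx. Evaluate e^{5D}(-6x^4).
- 6 x^{4} - 120 x^{3} - 900 x^{2} - 3000 x - 3750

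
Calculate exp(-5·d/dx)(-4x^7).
- 4 x^{7} + 140 x^{6} - 2100 x^{5} + 17500 x^{4} - 87500 x^{3} + 262500 x^{2} - 437500 x + 312500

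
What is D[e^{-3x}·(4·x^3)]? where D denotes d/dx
12 x^{2} \left(1 - x\right) e^{- 3 x}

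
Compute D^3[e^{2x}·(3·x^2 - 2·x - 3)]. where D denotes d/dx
\left(24 x^{2} + 56 x - 12\right) e^{2 x}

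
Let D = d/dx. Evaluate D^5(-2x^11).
- 110880 x^{6}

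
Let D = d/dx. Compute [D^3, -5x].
-15D^{2}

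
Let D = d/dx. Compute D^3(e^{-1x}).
- e^{- x}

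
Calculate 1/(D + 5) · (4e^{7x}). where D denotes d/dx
\frac{e^{7 x}}{3}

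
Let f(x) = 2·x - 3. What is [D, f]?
2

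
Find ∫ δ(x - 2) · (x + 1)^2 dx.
9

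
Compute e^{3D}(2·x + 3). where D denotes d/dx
2 x + 9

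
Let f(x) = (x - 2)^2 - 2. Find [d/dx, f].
2 x - 4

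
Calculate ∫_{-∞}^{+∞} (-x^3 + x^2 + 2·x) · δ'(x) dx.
-2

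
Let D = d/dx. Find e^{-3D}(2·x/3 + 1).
\frac{2 x}{3} - 1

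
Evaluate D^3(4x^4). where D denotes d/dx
96 x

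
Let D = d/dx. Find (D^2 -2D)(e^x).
- e^{x}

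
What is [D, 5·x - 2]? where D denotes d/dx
5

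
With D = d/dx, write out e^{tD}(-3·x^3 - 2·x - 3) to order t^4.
- 3 t^{3} - 9 t^{2} x - t \left(9 x^{2} + 2\right) - 3 x^{3} - 2 x - 3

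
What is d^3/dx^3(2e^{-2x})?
- 16 e^{- 2 x}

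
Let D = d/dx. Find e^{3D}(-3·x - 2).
- 3 x - 11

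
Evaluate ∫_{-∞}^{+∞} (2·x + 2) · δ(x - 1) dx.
4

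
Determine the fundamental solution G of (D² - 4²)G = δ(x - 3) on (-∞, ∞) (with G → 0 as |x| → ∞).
-\frac{e^{-4|x - 3|}}{8}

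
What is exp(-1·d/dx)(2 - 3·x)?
5 - 3 x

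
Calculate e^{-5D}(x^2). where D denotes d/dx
x^{2} - 10 x + 25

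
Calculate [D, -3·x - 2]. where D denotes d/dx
-3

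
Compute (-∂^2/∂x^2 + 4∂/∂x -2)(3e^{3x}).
3 e^{3 x}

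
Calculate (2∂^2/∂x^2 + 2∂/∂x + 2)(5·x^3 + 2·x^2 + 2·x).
10 x^{3} + 34 x^{2} + 72 x + 12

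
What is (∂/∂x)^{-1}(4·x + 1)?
2 x^{2} + x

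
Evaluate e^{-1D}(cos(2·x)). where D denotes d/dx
\cos{\left(2 x - 2 \right)}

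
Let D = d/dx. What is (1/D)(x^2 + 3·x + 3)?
\frac{x^{3}}{3} + \frac{3 x^{2}}{2} + 3 x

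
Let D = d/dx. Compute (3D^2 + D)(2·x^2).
4 x + 12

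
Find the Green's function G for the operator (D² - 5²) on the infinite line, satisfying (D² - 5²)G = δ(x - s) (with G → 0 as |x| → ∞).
-\frac{e^{-5|x-s|}}{10}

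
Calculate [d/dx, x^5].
5 x^{4}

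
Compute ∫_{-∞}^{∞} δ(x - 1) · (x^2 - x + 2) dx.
2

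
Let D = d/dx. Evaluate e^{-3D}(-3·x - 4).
5 - 3 x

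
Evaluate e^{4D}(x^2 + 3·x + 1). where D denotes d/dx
x^{2} + 11 x + 29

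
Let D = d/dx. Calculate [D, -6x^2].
- 12 x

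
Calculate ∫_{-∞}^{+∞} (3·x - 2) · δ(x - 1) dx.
1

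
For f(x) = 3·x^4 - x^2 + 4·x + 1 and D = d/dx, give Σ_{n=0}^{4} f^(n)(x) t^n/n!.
3 t^{4} + 12 t^{3} x + t^{2} \left(18 x^{2} - 1\right) + 2 t \left(6 x^{3} - x + 2\right) + 3 x^{4} - x^{2} + 4 x + 1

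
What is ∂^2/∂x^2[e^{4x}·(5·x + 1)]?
\left(80 x + 56\right) e^{4 x}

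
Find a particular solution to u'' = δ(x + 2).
\frac{|x + 2|}{2}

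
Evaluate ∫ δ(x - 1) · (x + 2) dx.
3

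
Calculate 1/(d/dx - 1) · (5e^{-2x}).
- \frac{5 e^{- 2 x}}{3}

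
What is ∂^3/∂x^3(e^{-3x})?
- 27 e^{- 3 x}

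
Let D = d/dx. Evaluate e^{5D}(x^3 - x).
x^{3} + 15 x^{2} + 74 x + 120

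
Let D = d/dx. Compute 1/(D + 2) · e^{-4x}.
- \frac{e^{- 4 x}}{2}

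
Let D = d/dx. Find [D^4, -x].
-4D^{3}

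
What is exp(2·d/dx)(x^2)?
x^{2} + 4 x + 4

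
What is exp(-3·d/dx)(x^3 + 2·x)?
x^{3} - 9 x^{2} + 29 x - 33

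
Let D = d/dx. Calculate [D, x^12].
12 x^{11}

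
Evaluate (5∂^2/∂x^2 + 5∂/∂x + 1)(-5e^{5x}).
- 755 e^{5 x}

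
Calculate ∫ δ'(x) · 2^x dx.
- \log{\left(2 \right)}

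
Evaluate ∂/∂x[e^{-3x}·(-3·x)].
3 \left(3 x - 1\right) e^{- 3 x}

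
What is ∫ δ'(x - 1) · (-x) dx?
1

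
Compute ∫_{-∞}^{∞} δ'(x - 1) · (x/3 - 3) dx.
- \frac{1}{3}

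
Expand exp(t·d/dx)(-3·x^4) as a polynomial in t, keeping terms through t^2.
3 x^{2} \left(- 6 t^{2} - 4 t x - x^{2}\right)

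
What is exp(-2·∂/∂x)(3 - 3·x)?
9 - 3 x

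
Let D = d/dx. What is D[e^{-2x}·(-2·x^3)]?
x^{2} \left(4 x - 6\right) e^{- 2 x}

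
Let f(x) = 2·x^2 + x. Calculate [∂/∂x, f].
4 x + 1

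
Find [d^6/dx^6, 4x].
24\frac{d^{5}}{dx^{5}}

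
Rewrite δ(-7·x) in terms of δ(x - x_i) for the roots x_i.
\frac{\delta(x)}{7}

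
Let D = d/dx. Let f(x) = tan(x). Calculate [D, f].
\frac{1}{\cos^{2}{\left(x \right)}}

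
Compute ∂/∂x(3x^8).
24 x^{7}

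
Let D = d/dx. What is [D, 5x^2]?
10 x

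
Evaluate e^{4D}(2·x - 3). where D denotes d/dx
2 x + 5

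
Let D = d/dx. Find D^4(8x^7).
6720 x^{3}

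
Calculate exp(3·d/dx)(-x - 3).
- x - 6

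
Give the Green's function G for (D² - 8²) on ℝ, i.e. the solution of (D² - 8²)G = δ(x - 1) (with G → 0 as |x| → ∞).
-\frac{e^{-8|x - 1|}}{16}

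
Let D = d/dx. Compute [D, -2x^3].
- 6 x^{2}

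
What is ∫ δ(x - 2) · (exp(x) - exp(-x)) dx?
2 \sinh{\left(2 \right)}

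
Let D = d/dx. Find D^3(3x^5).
180 x^{2}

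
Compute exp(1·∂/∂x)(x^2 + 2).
x^{2} + 2 x + 3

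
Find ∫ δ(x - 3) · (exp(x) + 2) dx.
2 + e^{3}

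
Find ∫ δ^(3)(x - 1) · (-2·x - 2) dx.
0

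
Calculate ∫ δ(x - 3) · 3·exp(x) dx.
3 e^{3}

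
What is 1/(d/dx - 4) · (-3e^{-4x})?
\frac{3 e^{- 4 x}}{8}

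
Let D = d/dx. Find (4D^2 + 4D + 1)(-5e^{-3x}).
- 125 e^{- 3 x}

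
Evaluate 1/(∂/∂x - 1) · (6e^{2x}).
6 e^{2 x}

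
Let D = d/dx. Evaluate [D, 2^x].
2^{x} \log{\left(2 \right)}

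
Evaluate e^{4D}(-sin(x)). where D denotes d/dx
- \sin{\left(x + 4 \right)}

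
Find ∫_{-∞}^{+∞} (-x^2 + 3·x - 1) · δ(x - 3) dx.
-1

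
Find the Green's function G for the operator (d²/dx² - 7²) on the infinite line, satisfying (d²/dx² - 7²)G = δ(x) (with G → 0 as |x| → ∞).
-\frac{e^{-7|x|}}{14}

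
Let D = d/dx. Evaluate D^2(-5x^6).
- 150 x^{4}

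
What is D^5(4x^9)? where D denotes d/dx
60480 x^{4}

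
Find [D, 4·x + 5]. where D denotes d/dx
4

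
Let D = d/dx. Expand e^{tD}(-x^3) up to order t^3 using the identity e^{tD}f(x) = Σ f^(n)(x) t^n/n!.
- t^{3} - 3 t^{2} x - 3 t x^{2} - x^{3}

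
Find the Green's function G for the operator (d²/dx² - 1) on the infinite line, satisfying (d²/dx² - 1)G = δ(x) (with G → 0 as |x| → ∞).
-\frac{e^{-|x|}}{2}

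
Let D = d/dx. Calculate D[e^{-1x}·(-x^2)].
x \left(x - 2\right) e^{- x}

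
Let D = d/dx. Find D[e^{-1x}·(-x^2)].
x \left(x - 2\right) e^{- x}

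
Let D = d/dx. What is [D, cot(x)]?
- \frac{1}{\sin^{2}{\left(x \right)}}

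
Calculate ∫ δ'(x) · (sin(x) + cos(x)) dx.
-1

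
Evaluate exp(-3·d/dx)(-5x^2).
- 5 x^{2} + 30 x - 45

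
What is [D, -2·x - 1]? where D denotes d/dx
-2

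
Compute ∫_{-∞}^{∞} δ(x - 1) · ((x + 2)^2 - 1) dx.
8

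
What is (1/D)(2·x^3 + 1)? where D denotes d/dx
\frac{x^{4}}{2} + x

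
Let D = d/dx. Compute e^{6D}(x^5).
x^{5} + 30 x^{4} + 360 x^{3} + 2160 x^{2} + 6480 x + 7776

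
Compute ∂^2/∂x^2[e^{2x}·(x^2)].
\left(4 x^{2} + 8 x + 2\right) e^{2 x}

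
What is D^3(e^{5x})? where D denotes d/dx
125 e^{5 x}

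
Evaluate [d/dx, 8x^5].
40 x^{4}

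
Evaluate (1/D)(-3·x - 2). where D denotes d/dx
- \frac{3 x^{2}}{2} - 2 x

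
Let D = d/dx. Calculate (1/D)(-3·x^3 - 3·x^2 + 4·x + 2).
- \frac{3 x^{4}}{4} - x^{3} + 2 x^{2} + 2 x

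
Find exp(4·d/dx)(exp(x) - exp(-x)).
2 \sinh{\left(x + 4 \right)}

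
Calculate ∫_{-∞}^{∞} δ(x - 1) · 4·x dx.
4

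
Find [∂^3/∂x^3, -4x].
-12\frac{d^{2}}{dx^{2}}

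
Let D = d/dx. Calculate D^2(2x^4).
24 x^{2}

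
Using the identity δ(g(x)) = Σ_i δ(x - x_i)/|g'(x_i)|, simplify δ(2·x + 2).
\frac{\delta(x + 1)}{2}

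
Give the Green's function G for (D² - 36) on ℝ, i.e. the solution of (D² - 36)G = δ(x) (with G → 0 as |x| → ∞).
-\frac{e^{-6|x|}}{12}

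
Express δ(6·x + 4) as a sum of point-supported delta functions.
\frac{\delta(x + 2/3)}{6}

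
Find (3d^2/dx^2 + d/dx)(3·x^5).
15 x^{3} \left(x + 12\right)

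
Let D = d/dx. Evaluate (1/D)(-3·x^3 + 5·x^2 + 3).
- \frac{3 x^{4}}{4} + \frac{5 x^{3}}{3} + 3 x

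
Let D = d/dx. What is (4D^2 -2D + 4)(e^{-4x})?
76 e^{- 4 x}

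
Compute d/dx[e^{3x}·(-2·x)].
\left(- 6 x - 2\right) e^{3 x}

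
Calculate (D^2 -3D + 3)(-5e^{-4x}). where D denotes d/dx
- 155 e^{- 4 x}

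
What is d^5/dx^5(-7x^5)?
-840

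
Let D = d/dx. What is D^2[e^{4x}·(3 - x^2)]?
\left(- 16 x^{2} - 16 x + 46\right) e^{4 x}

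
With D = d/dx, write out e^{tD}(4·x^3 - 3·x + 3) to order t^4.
4 t^{3} + 12 t^{2} x + 3 t \left(4 x^{2} - 1\right) + 4 x^{3} - 3 x + 3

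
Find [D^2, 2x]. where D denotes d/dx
4D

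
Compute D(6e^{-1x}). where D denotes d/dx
- 6 e^{- x}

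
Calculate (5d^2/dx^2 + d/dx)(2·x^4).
8 x^{2} \left(x + 15\right)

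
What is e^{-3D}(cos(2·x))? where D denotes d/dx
\cos{\left(2 x - 6 \right)}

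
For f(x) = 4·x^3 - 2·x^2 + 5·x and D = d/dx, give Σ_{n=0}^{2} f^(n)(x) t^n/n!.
t^{2} \left(12 x - 2\right) + t \left(12 x^{2} - 4 x + 5\right) + 4 x^{3} - 2 x^{2} + 5 x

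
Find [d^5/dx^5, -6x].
-30\frac{d^{4}}{dx^{4}}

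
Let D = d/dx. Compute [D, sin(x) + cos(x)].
- \sin{\left(x \right)} + \cos{\left(x \right)}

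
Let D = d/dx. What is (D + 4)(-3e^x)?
- 15 e^{x}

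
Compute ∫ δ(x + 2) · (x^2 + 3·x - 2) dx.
-4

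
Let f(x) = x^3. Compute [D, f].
3 x^{2}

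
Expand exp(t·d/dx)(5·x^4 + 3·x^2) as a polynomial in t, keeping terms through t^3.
20 t^{3} x + t^{2} \left(30 x^{2} + 3\right) + 2 t x \left(10 x^{2} + 3\right) + 5 x^{4} + 3 x^{2}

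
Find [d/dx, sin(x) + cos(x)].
- \sin{\left(x \right)} + \cos{\left(x \right)}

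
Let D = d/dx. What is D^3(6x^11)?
5940 x^{8}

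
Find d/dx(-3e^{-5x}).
15 e^{- 5 x}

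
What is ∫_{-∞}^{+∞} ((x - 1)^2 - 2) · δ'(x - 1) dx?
0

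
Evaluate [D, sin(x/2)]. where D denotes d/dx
\frac{\cos{\left(\frac{x}{2} \right)}}{2}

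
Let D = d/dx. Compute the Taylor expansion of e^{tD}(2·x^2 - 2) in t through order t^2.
2 t^{2} + 4 t x + 2 x^{2} - 2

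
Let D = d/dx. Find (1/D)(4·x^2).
\frac{4 x^{3}}{3}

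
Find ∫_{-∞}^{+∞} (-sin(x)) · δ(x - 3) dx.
- \sin{\left(3 \right)}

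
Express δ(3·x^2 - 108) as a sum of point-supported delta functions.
\frac{\delta(x - 6) + \delta(x + 6)}{36}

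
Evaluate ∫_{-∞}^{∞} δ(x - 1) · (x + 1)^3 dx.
8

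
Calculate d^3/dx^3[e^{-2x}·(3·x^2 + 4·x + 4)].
4 \left(- 6 x^{2} + 10 x - 5\right) e^{- 2 x}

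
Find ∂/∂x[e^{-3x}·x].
\left(1 - 3 x\right) e^{- 3 x}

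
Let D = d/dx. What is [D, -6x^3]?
- 18 x^{2}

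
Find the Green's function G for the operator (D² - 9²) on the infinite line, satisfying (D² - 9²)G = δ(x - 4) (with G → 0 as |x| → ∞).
-\frac{e^{-9|x - 4|}}{18}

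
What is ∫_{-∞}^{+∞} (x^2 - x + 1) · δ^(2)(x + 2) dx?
2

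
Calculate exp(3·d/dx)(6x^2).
6 x^{2} + 36 x + 54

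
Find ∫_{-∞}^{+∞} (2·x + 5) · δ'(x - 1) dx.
-2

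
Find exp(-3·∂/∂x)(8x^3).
8 x^{3} - 72 x^{2} + 216 x - 216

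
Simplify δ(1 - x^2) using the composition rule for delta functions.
\frac{\delta(x - 1) + \delta(x + 1)}{2}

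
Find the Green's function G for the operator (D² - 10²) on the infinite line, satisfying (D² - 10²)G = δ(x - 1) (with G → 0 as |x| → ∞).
-\frac{e^{-10|x - 1|}}{20}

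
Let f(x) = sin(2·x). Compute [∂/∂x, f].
2 \cos{\left(2 x \right)}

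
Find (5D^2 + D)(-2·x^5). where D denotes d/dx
10 x^{3} \left(- x - 20\right)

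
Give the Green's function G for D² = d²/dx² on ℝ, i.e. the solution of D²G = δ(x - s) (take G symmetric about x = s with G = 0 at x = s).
\frac{|x - s|}{2}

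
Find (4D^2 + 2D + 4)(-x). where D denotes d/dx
- 4 x - 2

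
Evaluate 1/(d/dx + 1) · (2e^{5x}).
\frac{e^{5 x}}{3}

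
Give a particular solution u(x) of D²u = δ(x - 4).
\frac{|x - 4|}{2}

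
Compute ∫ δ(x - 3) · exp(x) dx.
e^{3}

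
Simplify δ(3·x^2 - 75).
\frac{\delta(x - 5) + \delta(x + 5)}{30}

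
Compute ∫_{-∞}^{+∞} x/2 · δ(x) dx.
0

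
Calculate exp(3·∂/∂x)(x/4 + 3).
\frac{x}{4} + \frac{15}{4}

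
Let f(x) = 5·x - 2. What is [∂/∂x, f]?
5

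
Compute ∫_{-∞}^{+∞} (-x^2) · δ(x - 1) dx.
-1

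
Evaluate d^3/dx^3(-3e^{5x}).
- 375 e^{5 x}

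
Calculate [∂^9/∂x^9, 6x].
54\frac{d^{8}}{dx^{8}}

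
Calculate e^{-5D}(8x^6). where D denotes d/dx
8 x^{6} - 240 x^{5} + 3000 x^{4} - 20000 x^{3} + 75000 x^{2} - 150000 x + 125000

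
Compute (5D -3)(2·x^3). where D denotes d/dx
6 x^{2} \left(5 - x\right)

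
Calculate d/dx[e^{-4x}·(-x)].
\left(4 x - 1\right) e^{- 4 x}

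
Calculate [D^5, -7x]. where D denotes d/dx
-35D^{4}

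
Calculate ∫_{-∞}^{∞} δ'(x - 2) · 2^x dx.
- \log{\left(16 \right)}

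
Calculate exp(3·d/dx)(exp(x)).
e^{x + 3}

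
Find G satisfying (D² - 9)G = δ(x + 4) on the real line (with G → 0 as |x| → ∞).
-\frac{e^{-3|x + 4|}}{6}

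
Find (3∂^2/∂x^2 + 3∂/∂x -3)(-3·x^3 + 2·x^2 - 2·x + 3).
9 x^{3} - 33 x^{2} - 36 x - 3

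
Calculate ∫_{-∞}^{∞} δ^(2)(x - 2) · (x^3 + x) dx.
12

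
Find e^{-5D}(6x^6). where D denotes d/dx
6 x^{6} - 180 x^{5} + 2250 x^{4} - 15000 x^{3} + 56250 x^{2} - 112500 x + 93750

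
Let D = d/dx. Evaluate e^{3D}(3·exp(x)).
3 e^{x + 3}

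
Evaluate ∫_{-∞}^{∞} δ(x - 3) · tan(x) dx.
\tan{\left(3 \right)}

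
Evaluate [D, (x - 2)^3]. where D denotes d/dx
3 \left(x - 2\right)^{2}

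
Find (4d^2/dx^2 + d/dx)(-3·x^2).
- 6 x - 24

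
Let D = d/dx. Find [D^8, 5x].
40D^{7}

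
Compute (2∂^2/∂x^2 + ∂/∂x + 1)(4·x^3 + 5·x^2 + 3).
4 x^{3} + 17 x^{2} + 58 x + 23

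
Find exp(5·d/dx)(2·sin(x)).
2 \sin{\left(x + 5 \right)}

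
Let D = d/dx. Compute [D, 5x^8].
40 x^{7}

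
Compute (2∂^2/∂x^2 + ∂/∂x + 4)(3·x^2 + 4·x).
12 x^{2} + 22 x + 16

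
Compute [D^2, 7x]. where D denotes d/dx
14D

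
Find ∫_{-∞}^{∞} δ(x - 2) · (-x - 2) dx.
-4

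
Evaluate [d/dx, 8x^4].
32 x^{3}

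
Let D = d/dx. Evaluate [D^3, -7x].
-21D^{2}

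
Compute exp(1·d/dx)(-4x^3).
- 4 x^{3} - 12 x^{2} - 12 x - 4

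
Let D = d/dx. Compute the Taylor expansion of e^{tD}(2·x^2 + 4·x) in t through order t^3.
2 t^{2} + 4 t \left(x + 1\right) + 2 x^{2} + 4 x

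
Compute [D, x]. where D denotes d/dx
1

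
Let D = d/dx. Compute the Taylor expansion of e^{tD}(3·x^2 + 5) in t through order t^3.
3 t^{2} + 6 t x + 3 x^{2} + 5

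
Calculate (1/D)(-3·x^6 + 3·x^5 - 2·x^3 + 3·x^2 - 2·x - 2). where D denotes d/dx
- \frac{3 x^{7}}{7} + \frac{x^{6}}{2} - \frac{x^{4}}{2} + x^{3} - x^{2} - 2 x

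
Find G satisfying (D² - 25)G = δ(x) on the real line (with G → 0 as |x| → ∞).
-\frac{e^{-5|x|}}{10}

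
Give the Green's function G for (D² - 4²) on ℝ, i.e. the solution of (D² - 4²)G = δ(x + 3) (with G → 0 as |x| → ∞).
-\frac{e^{-4|x + 3|}}{8}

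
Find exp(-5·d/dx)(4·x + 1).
4 x - 19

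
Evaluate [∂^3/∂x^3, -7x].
-21\frac{d^{2}}{dx^{2}}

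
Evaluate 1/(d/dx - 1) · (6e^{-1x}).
- 3 e^{- x}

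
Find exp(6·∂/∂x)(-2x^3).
- 2 x^{3} - 36 x^{2} - 216 x - 432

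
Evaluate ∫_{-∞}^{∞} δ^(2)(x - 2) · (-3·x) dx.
0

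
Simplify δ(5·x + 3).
\frac{\delta(x + 3/5)}{5}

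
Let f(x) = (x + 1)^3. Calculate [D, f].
3 \left(x + 1\right)^{2}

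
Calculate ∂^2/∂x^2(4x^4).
48 x^{2}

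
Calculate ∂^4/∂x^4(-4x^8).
- 6720 x^{4}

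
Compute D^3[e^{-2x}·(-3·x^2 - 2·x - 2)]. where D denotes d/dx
4 \left(6 x^{2} - 14 x + 7\right) e^{- 2 x}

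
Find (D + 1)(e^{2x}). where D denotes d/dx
3 e^{2 x}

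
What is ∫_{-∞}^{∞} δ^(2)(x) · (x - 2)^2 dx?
2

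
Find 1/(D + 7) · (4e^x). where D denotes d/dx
\frac{e^{x}}{2}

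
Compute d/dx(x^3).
3 x^{2}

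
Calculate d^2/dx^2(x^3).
6 x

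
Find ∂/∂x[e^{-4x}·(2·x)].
2 \left(1 - 4 x\right) e^{- 4 x}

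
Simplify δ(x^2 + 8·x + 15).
\frac{\delta(x + 3) + \delta(x + 5)}{2}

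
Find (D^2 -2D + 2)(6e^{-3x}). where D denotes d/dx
102 e^{- 3 x}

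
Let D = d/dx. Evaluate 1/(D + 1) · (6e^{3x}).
\frac{3 e^{3 x}}{2}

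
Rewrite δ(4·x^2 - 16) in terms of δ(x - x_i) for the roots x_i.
\frac{\delta(x - 2) + \delta(x + 2)}{16}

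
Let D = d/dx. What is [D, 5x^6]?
30 x^{5}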